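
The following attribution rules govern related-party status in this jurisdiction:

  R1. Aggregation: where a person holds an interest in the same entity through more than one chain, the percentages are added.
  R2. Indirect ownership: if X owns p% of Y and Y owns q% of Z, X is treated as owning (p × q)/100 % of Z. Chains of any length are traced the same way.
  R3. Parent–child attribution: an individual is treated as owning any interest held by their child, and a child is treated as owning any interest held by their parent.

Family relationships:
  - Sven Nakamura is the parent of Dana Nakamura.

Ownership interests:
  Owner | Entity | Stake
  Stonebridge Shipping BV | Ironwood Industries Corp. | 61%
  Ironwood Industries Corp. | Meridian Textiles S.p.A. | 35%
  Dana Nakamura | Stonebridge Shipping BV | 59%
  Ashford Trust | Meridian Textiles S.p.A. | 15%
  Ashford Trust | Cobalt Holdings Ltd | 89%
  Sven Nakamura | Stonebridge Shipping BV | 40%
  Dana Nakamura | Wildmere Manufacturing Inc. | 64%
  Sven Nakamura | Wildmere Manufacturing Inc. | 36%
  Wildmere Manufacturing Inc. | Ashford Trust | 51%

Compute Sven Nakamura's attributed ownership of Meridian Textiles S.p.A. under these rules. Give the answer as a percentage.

28.7865%

By parent–child attribution (R3), Sven Nakamura is treated as also owning Dana Nakamura's interest in Wildmere Manufacturing Inc, giving 36% + 64% = 100%.
By parent–child attribution (R3), Sven Nakamura is treated as also owning Dana Nakamura's interest in Stonebridge Shipping BV, giving 40% + 59% = 99%.
Chain via Wildmere Manufacturing Inc. → Ashford Trust (R2): 100% × 51% × 15% = 7.65% of Meridian Textiles S.p.A.
Chain via Stonebridge Shipping BV → Ironwood Industries Corp. (R2): 99% × 61% × 35% = 21.1365% of Meridian Textiles S.p.A.
Aggregating (R1): 7.65% + 21.1365% = 28.7865%.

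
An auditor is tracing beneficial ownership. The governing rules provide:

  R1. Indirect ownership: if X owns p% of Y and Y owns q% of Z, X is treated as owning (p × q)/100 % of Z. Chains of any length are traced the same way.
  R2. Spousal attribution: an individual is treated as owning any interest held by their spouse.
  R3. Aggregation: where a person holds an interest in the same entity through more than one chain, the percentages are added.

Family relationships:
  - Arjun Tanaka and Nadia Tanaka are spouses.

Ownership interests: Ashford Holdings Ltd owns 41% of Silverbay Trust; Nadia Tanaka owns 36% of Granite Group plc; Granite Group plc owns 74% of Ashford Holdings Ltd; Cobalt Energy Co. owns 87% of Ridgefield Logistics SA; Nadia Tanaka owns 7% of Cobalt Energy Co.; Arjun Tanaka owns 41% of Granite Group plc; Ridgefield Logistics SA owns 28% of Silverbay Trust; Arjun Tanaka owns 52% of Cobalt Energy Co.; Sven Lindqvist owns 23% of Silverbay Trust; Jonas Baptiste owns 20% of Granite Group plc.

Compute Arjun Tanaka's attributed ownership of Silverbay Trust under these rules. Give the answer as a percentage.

By spousal attribution (R2), Arjun Tanaka is treated as also owning Nadia Tanaka's interest in Cobalt Energy Co, giving 52% + 7% = 59%.
By spousal attribution (R2), Arjun Tanaka is treated as also owning Nadia Tanaka's interest in Granite Group plc, giving 41% + 36% = 77%.
Chain via Cobalt Energy Co. → Ridgefield Logistics SA (R1): 59% × 87% × 28% = 14.3724% of Silverbay Trust.
Chain via Granite Group plc → Ashford Holdings Ltd (R1): 77% × 74% × 41% = 23.3618% of Silverbay Trust.
Aggregating (R3): 14.3724% + 23.3618% = 37.7342%.

37.7342%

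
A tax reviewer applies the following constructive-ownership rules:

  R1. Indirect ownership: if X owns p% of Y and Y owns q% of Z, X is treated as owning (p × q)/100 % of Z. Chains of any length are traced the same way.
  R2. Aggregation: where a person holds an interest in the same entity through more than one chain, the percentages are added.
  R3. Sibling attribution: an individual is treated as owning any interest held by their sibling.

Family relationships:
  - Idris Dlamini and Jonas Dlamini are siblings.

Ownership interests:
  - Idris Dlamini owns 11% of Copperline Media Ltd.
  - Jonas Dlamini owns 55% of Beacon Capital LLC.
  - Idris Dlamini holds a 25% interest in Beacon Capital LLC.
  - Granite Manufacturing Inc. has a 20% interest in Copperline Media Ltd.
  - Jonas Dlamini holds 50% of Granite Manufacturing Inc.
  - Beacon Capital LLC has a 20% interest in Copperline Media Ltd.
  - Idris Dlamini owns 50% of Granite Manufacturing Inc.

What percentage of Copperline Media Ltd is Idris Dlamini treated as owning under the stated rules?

47%

By sibling attribution (R3), Idris Dlamini is treated as also owning Jonas Dlamini's interest in Granite Manufacturing Inc, giving 50% + 50% = 100%.
By sibling attribution (R3), Idris Dlamini is treated as also owning Jonas Dlamini's interest in Beacon Capital LLC, giving 25% + 55% = 80%.
Chain via Granite Manufacturing Inc. (R1): 100% × 20% = 20% of Copperline Media Ltd.
Chain via Beacon Capital LLC (R1): 80% × 20% = 16% of Copperline Media Ltd.
Direct interest in Copperline Media Ltd: 11%.
Aggregating (R2): 20% + 16% + 11% = 47%.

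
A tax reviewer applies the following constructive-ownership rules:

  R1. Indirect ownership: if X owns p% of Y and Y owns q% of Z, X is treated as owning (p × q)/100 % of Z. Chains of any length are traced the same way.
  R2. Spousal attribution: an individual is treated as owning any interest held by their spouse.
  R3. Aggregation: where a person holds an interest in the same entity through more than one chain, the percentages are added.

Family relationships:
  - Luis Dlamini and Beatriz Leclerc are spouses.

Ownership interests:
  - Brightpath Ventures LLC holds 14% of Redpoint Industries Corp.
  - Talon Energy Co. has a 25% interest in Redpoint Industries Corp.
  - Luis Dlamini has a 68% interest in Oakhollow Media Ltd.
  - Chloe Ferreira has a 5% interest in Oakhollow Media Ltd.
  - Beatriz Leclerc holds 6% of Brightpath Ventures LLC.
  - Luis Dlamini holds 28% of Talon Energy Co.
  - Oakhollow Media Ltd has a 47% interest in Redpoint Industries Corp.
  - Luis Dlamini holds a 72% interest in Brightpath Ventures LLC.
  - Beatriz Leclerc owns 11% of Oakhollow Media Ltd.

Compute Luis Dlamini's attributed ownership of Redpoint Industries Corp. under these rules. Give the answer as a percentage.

By spousal attribution (R2), Luis Dlamini is treated as also owning Beatriz Leclerc's interest in Brightpath Ventures LLC, giving 72% + 6% = 78%.
By spousal attribution (R2), Luis Dlamini is treated as also owning Beatriz Leclerc's interest in Oakhollow Media Ltd, giving 68% + 11% = 79%.
Chain via Brightpath Ventures LLC (R1): 78% × 14% = 10.92% of Redpoint Industries Corp.
Chain via Talon Energy Co. (R1): 28% × 25% = 7% of Redpoint Industries Corp.
Chain via Oakhollow Media Ltd (R1): 79% × 47% = 37.13% of Redpoint Industries Corp.
Aggregating (R3): 10.92% + 7% + 37.13% = 55.05%.

55.05%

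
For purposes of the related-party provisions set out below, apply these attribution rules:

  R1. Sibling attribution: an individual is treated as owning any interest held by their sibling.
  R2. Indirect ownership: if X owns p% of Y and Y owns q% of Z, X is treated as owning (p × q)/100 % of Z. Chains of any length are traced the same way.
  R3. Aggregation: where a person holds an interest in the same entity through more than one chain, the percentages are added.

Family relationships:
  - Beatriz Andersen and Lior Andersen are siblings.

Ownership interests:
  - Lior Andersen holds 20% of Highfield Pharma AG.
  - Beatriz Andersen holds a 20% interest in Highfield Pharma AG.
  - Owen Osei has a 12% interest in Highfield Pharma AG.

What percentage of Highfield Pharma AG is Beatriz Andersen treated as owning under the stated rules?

By sibling attribution (R1), Beatriz Andersen is treated as also owning Lior Andersen's interest in Highfield Pharma AG, giving 20% + 20% = 40%.
Direct interest in Highfield Pharma AG: 40%.

40%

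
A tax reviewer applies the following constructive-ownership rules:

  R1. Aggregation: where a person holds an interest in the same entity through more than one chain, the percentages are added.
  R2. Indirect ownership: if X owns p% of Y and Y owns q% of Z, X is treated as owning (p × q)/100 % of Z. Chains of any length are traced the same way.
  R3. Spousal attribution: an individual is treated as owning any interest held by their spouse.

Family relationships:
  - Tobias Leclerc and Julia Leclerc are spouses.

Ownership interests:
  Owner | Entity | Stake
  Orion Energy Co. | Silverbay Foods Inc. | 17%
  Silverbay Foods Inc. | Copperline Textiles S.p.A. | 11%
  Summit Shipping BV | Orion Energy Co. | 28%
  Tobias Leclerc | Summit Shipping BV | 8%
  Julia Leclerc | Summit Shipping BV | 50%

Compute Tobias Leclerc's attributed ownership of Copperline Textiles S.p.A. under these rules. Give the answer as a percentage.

0.303688%

By spousal attribution (R3), Tobias Leclerc is treated as also owning Julia Leclerc's interest in Summit Shipping BV, giving 8% + 50% = 58%.
Chain via Summit Shipping BV → Orion Energy Co. → Silverbay Foods Inc. (R2): 58% × 28% × 17% × 11% = 0.303688% of Copperline Textiles S.p.A.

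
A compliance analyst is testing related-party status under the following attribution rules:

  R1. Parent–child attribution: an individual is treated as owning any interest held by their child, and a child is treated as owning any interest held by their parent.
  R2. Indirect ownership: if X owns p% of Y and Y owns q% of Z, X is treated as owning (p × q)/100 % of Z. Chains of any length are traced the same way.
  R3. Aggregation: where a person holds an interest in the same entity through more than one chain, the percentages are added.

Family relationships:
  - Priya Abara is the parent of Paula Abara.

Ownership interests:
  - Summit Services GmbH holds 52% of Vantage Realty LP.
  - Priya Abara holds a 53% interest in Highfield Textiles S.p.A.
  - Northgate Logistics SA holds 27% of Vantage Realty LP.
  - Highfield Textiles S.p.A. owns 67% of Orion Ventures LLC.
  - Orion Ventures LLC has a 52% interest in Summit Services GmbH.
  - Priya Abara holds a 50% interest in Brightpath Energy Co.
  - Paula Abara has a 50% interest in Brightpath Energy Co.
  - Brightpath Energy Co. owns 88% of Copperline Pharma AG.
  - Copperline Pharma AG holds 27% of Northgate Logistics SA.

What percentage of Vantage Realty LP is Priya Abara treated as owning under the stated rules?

16.017104%

By parent–child attribution (R1), Priya Abara is treated as also owning Paula Abara's interest in Brightpath Energy Co, giving 50% + 50% = 100%.
Chain via Highfield Textiles S.p.A. → Orion Ventures LLC → Summit Services GmbH (R2): 53% × 67% × 52% × 52% = 9.601904% of Vantage Realty LP.
Chain via Brightpath Energy Co. → Copperline Pharma AG → Northgate Logistics SA (R2): 100% × 88% × 27% × 27% = 6.4152% of Vantage Realty LP.
Aggregating (R3): 9.601904% + 6.4152% = 16.017104%.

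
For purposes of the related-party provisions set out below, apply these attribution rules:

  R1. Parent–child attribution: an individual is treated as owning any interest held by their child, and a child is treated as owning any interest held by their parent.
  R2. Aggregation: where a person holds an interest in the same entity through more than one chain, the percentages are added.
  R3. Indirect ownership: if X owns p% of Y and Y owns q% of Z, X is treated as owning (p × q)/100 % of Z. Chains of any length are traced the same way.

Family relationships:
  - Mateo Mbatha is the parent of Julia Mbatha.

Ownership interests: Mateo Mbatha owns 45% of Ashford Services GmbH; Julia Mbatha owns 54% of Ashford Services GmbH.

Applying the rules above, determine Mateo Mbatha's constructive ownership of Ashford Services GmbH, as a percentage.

99%

By parent–child attribution (R1), Mateo Mbatha is treated as also owning Julia Mbatha's interest in Ashford Services GmbH, giving 45% + 54% = 99%.
Direct interest in Ashford Services GmbH: 99%.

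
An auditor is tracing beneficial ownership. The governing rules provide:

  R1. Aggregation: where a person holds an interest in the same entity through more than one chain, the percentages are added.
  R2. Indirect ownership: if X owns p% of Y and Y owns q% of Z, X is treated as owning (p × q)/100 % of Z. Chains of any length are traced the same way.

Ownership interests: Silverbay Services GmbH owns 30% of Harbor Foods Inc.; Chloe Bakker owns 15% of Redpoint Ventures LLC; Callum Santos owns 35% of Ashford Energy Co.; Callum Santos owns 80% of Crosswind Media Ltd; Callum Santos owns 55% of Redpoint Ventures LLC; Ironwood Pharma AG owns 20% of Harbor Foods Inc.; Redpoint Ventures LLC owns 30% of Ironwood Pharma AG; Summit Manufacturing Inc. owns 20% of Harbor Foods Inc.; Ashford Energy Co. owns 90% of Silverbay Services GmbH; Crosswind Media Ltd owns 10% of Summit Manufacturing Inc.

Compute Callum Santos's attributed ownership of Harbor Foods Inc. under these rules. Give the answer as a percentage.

Chain via Crosswind Media Ltd → Summit Manufacturing Inc. (R2): 80% × 10% × 20% = 1.6% of Harbor Foods Inc.
Chain via Ashford Energy Co. → Silverbay Services GmbH (R2): 35% × 90% × 30% = 9.45% of Harbor Foods Inc.
Chain via Redpoint Ventures LLC → Ironwood Pharma AG (R2): 55% × 30% × 20% = 3.3% of Harbor Foods Inc.
Aggregating (R1): 1.6% + 9.45% + 3.3% = 14.35%.

14.35%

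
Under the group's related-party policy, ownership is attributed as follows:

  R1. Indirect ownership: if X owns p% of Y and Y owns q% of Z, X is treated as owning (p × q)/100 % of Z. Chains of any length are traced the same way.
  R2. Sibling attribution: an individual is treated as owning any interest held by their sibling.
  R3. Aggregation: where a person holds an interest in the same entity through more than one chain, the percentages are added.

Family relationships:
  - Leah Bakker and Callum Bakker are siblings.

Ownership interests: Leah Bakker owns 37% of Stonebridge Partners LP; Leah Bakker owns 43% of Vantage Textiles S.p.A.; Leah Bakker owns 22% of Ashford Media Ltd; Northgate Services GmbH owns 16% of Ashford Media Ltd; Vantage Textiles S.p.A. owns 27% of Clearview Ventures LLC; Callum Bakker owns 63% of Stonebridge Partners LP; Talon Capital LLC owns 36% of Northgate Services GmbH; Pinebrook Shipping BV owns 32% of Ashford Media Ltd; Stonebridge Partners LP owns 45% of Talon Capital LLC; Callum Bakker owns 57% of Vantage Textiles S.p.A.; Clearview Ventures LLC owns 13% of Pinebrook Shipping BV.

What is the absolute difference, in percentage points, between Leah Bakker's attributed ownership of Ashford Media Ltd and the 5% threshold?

By sibling attribution (R2), Leah Bakker is treated as also owning Callum Bakker's interest in Vantage Textiles S.p.A, giving 43% + 57% = 100%.
By sibling attribution (R2), Leah Bakker is treated as also owning Callum Bakker's interest in Stonebridge Partners LP, giving 37% + 63% = 100%.
Chain via Vantage Textiles S.p.A. → Clearview Ventures LLC → Pinebrook Shipping BV (R1): 100% × 27% × 13% × 32% = 1.1232% of Ashford Media Ltd.
Chain via Stonebridge Partners LP → Talon Capital LLC → Northgate Services GmbH (R1): 100% × 45% × 36% × 16% = 2.592% of Ashford Media Ltd.
Direct interest in Ashford Media Ltd: 22%.
Aggregating (R3): 1.1232% + 2.592% + 22% = 25.7152%.
25.7152% exceeds the 5% threshold by 20.7152 percentage points.

20.7152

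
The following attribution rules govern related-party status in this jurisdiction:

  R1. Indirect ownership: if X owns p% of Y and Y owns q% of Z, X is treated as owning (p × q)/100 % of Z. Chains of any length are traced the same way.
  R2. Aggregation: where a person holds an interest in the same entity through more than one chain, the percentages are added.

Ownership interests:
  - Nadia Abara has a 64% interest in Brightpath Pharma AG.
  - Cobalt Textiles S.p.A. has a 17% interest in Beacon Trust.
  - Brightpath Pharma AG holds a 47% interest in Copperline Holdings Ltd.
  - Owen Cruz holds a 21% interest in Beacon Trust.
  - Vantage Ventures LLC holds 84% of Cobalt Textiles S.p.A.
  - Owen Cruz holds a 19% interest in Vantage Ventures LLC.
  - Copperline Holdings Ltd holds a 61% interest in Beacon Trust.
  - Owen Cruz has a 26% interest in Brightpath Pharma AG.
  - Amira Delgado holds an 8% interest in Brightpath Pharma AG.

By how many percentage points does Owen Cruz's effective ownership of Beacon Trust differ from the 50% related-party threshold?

18.8326

Chain via Brightpath Pharma AG → Copperline Holdings Ltd (R1): 26% × 47% × 61% = 7.4542% of Beacon Trust.
Chain via Vantage Ventures LLC → Cobalt Textiles S.p.A. (R1): 19% × 84% × 17% = 2.7132% of Beacon Trust.
Direct interest in Beacon Trust: 21%.
Aggregating (R2): 7.4542% + 2.7132% + 21% = 31.1674%.
31.1674% falls short of the 50% threshold by 18.8326 percentage points.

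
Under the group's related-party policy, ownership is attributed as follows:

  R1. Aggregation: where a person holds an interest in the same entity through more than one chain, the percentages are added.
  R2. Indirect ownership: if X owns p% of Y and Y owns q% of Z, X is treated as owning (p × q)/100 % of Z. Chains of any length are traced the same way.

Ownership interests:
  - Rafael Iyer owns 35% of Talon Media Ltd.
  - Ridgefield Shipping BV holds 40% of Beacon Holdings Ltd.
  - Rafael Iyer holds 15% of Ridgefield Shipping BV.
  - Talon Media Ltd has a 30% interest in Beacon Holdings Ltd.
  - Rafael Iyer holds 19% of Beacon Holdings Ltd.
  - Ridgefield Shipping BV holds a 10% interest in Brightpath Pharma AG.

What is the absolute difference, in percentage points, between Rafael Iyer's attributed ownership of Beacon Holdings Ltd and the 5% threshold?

Chain via Ridgefield Shipping BV (R2): 15% × 40% = 6% of Beacon Holdings Ltd.
Chain via Talon Media Ltd (R2): 35% × 30% = 10.5% of Beacon Holdings Ltd.
Direct interest in Beacon Holdings Ltd: 19%.
Aggregating (R1): 6% + 10.5% + 19% = 35.5%.
35.5% exceeds the 5% threshold by 30.5 percentage points.

30.5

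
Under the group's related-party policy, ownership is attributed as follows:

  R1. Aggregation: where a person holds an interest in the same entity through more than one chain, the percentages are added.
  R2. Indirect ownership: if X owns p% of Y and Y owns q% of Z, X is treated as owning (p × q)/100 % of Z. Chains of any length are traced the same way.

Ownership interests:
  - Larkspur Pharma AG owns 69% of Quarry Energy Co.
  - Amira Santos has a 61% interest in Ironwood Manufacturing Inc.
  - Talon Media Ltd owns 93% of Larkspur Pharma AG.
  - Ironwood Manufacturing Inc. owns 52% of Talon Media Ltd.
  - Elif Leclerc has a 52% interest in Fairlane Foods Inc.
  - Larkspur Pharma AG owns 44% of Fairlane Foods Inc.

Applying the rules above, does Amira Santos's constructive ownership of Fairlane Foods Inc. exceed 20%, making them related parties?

No

Chain via Ironwood Manufacturing Inc. → Talon Media Ltd → Larkspur Pharma AG (R2): 61% × 52% × 93% × 44% = 12.979824% of Fairlane Foods Inc.
12.979824% does not exceed the 20% threshold, so Amira is not a related party to Fairlane Foods Inc.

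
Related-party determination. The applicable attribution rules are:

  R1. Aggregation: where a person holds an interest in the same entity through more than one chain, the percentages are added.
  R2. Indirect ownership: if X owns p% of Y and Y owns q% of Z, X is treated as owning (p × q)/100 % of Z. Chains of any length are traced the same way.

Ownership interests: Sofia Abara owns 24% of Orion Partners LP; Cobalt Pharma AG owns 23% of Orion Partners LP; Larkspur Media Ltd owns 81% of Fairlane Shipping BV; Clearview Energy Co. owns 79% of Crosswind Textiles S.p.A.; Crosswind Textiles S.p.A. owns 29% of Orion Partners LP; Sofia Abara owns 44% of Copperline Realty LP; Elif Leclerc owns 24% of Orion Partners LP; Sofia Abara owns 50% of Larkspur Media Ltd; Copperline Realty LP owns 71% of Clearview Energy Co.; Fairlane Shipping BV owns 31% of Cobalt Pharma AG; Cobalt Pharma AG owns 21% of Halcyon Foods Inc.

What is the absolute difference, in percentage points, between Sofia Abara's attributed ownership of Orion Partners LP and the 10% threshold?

24.044734

Chain via Larkspur Media Ltd → Fairlane Shipping BV → Cobalt Pharma AG (R2): 50% × 81% × 31% × 23% = 2.88765% of Orion Partners LP.
Chain via Copperline Realty LP → Clearview Energy Co. → Crosswind Textiles S.p.A. (R2): 44% × 71% × 79% × 29% = 7.157084% of Orion Partners LP.
Direct interest in Orion Partners LP: 24%.
Aggregating (R1): 2.88765% + 7.157084% + 24% = 34.044734%.
34.044734% exceeds the 10% threshold by 24.044734 percentage points.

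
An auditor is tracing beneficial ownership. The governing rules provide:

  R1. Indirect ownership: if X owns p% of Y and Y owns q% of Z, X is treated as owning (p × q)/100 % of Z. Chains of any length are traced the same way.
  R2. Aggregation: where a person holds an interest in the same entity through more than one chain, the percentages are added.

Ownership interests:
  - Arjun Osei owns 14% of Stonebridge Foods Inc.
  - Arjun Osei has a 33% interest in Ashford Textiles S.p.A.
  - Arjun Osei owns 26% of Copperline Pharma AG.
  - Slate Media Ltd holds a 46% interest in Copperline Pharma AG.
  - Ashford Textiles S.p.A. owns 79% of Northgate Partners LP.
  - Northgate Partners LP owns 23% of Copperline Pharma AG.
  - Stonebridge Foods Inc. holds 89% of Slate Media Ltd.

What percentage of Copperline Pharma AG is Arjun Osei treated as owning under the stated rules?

37.7277%

Chain via Ashford Textiles S.p.A. → Northgate Partners LP (R1): 33% × 79% × 23% = 5.9961% of Copperline Pharma AG.
Chain via Stonebridge Foods Inc. → Slate Media Ltd (R1): 14% × 89% × 46% = 5.7316% of Copperline Pharma AG.
Direct interest in Copperline Pharma AG: 26%.
Aggregating (R2): 5.9961% + 5.7316% + 26% = 37.7277%.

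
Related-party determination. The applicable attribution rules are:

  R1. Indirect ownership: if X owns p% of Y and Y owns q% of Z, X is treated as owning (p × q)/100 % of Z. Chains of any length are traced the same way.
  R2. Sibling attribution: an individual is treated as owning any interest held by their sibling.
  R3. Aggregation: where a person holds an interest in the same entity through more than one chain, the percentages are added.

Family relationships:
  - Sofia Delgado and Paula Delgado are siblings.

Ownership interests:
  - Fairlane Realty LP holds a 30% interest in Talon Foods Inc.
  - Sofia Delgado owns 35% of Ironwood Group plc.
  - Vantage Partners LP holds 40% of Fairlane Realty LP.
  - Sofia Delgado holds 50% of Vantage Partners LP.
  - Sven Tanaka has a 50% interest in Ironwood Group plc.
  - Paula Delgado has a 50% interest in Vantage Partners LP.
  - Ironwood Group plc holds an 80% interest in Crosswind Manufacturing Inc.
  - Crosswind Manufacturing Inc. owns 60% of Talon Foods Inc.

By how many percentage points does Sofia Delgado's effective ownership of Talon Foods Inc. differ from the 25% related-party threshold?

3.8

By sibling attribution (R2), Sofia Delgado is treated as also owning Paula Delgado's interest in Vantage Partners LP, giving 50% + 50% = 100%.
Chain via Ironwood Group plc → Crosswind Manufacturing Inc. (R1): 35% × 80% × 60% = 16.8% of Talon Foods Inc.
Chain via Vantage Partners LP → Fairlane Realty LP (R1): 100% × 40% × 30% = 12% of Talon Foods Inc.
Aggregating (R3): 16.8% + 12% = 28.8%.
28.8% exceeds the 25% threshold by 3.8 percentage points.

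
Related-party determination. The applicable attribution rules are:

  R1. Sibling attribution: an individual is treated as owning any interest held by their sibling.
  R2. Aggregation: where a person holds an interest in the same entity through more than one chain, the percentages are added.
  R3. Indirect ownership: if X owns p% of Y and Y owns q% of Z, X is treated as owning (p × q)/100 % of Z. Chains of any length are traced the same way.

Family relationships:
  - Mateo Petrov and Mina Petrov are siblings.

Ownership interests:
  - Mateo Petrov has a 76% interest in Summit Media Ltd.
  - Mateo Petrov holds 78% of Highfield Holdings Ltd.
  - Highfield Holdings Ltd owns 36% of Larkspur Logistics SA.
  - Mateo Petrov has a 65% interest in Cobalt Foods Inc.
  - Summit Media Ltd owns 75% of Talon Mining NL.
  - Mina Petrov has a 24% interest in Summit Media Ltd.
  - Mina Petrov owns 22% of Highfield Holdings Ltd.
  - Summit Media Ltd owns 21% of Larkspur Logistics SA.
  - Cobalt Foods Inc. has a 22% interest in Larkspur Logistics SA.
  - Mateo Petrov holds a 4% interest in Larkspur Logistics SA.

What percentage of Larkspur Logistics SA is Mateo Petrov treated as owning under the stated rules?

75.3%

By sibling attribution (R1), Mateo Petrov is treated as also owning Mina Petrov's interest in Highfield Holdings Ltd, giving 78% + 22% = 100%.
By sibling attribution (R1), Mateo Petrov is treated as also owning Mina Petrov's interest in Summit Media Ltd, giving 76% + 24% = 100%.
Chain via Highfield Holdings Ltd (R3): 100% × 36% = 36% of Larkspur Logistics SA.
Chain via Cobalt Foods Inc. (R3): 65% × 22% = 14.3% of Larkspur Logistics SA.
Chain via Summit Media Ltd (R3): 100% × 21% = 21% of Larkspur Logistics SA.
Direct interest in Larkspur Logistics SA: 4%.
Aggregating (R2): 36% + 14.3% + 21% + 4% = 75.3%.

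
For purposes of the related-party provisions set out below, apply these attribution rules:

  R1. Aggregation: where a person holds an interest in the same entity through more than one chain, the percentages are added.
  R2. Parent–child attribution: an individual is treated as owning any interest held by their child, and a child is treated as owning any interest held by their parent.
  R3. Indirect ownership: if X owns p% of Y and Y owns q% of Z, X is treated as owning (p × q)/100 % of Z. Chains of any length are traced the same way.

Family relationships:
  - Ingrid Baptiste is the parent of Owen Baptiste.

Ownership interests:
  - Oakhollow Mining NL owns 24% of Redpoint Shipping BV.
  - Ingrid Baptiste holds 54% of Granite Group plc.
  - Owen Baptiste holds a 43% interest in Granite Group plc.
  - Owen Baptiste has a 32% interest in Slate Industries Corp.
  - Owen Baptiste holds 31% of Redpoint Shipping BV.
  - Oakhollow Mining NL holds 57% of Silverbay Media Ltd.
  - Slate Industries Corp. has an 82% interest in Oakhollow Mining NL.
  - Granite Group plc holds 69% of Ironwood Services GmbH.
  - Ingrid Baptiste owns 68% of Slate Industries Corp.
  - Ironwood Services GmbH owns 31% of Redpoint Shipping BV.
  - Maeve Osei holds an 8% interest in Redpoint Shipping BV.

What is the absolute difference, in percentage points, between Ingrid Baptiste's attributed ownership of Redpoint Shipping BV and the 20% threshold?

51.4283

By parent–child attribution (R2), Ingrid Baptiste is treated as also owning Owen Baptiste's interest in Granite Group plc, giving 54% + 43% = 97%.
By parent–child attribution (R2), Ingrid Baptiste is treated as also owning Owen Baptiste's interest in Slate Industries Corp, giving 68% + 32% = 100%.
By parent–child attribution (R2), Ingrid Baptiste is treated as owning Owen Baptiste's 31% interest in Redpoint Shipping BV.
Chain via Granite Group plc → Ironwood Services GmbH (R3): 97% × 69% × 31% = 20.7483% of Redpoint Shipping BV.
Chain via Slate Industries Corp. → Oakhollow Mining NL (R3): 100% × 82% × 24% = 19.68% of Redpoint Shipping BV.
Direct interest in Redpoint Shipping BV: 31%.
Aggregating (R1): 20.7483% + 19.68% + 31% = 71.4283%.
71.4283% exceeds the 20% threshold by 51.4283 percentage points.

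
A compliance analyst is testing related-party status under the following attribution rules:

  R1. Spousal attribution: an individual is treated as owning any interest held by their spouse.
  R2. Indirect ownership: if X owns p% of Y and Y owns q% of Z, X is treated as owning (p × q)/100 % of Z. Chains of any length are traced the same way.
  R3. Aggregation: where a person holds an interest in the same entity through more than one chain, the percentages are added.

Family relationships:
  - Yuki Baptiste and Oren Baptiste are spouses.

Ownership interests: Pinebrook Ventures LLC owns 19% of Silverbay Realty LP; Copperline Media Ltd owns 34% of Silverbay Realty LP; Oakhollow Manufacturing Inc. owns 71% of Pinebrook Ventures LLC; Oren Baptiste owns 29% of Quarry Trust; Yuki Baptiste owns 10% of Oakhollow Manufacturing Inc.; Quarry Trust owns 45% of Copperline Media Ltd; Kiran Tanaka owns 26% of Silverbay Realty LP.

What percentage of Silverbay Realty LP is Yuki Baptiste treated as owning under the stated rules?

5.786%

By spousal attribution (R1), Yuki Baptiste is treated as owning Oren Baptiste's 29% interest in Quarry Trust.
Chain via Oakhollow Manufacturing Inc. → Pinebrook Ventures LLC (R2): 10% × 71% × 19% = 1.349% of Silverbay Realty LP.
Chain via Quarry Trust → Copperline Media Ltd (R2): 29% × 45% × 34% = 4.437% of Silverbay Realty LP.
Aggregating (R3): 1.349% + 4.437% = 5.786%.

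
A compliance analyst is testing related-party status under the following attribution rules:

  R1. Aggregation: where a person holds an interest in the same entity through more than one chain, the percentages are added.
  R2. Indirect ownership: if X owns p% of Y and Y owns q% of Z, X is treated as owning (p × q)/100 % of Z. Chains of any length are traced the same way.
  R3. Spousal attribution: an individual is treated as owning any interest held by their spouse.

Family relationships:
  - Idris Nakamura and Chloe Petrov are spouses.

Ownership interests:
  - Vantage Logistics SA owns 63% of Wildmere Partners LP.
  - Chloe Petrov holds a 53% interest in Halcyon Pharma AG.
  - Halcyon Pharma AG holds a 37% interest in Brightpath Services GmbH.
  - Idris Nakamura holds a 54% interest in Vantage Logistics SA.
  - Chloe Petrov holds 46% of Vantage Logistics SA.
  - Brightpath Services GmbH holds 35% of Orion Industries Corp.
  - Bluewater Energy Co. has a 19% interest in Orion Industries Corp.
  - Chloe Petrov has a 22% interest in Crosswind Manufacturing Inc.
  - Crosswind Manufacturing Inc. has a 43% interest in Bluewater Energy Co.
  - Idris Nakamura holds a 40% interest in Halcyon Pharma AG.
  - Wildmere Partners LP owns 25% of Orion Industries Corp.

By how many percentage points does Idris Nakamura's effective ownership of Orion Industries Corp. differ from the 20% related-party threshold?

9.5909

By spousal attribution (R3), Idris Nakamura is treated as also owning Chloe Petrov's interest in Vantage Logistics SA, giving 54% + 46% = 100%.
By spousal attribution (R3), Idris Nakamura is treated as also owning Chloe Petrov's interest in Halcyon Pharma AG, giving 40% + 53% = 93%.
By spousal attribution (R3), Idris Nakamura is treated as owning Chloe Petrov's 22% interest in Crosswind Manufacturing Inc.
Chain via Vantage Logistics SA → Wildmere Partners LP (R2): 100% × 63% × 25% = 15.75% of Orion Industries Corp.
Chain via Halcyon Pharma AG → Brightpath Services GmbH (R2): 93% × 37% × 35% = 12.0435% of Orion Industries Corp.
Chain via Crosswind Manufacturing Inc. → Bluewater Energy Co. (R2): 22% × 43% × 19% = 1.7974% of Orion Industries Corp.
Aggregating (R1): 15.75% + 12.0435% + 1.7974% = 29.5909%.
29.5909% exceeds the 20% threshold by 9.5909 percentage points.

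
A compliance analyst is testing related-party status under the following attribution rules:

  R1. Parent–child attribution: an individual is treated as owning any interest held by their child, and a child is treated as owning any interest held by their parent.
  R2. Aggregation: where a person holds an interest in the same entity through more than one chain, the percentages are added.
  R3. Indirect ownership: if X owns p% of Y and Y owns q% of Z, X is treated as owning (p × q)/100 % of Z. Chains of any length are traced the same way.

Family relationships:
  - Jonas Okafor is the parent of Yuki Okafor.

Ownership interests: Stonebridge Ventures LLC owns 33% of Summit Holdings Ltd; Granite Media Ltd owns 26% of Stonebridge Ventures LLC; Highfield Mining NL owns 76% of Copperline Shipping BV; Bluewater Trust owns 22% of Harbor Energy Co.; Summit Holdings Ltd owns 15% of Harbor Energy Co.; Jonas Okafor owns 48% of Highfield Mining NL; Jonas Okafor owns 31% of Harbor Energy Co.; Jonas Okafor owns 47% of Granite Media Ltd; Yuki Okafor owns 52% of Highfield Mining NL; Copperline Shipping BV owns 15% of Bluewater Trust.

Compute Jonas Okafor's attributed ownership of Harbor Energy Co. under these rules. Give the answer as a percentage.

34.11289%

By parent–child attribution (R1), Jonas Okafor is treated as also owning Yuki Okafor's interest in Highfield Mining NL, giving 48% + 52% = 100%.
Chain via Highfield Mining NL → Copperline Shipping BV → Bluewater Trust (R3): 100% × 76% × 15% × 22% = 2.508% of Harbor Energy Co.
Chain via Granite Media Ltd → Stonebridge Ventures LLC → Summit Holdings Ltd (R3): 47% × 26% × 33% × 15% = 0.60489% of Harbor Energy Co.
Direct interest in Harbor Energy Co: 31%.
Aggregating (R2): 2.508% + 0.60489% + 31% = 34.11289%.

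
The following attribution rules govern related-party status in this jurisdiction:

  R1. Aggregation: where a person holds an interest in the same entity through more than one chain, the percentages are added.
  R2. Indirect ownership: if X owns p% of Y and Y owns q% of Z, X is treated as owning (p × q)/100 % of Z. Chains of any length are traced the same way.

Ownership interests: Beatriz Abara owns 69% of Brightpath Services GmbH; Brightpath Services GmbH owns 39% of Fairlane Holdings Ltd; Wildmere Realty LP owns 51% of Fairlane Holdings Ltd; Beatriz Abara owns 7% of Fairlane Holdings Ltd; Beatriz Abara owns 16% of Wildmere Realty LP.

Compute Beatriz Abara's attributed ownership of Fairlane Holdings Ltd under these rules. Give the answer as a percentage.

Chain via Brightpath Services GmbH (R2): 69% × 39% = 26.91% of Fairlane Holdings Ltd.
Chain via Wildmere Realty LP (R2): 16% × 51% = 8.16% of Fairlane Holdings Ltd.
Direct interest in Fairlane Holdings Ltd: 7%.
Aggregating (R1): 26.91% + 8.16% + 7% = 42.07%.

42.07%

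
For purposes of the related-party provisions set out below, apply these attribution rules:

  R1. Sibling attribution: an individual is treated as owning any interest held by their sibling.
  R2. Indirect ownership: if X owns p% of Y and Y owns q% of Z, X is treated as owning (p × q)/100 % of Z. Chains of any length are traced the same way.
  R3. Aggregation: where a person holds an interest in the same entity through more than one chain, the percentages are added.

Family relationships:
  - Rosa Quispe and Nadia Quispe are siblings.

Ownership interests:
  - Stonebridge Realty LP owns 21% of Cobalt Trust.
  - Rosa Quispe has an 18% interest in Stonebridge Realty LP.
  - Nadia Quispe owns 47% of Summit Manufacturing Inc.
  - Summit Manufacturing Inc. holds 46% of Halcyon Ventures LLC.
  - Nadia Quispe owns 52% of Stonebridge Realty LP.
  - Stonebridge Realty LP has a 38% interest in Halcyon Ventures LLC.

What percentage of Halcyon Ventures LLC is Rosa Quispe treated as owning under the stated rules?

By sibling attribution (R1), Rosa Quispe is treated as also owning Nadia Quispe's interest in Stonebridge Realty LP, giving 18% + 52% = 70%.
By sibling attribution (R1), Rosa Quispe is treated as owning Nadia Quispe's 47% interest in Summit Manufacturing Inc.
Chain via Stonebridge Realty LP (R2): 70% × 38% = 26.6% of Halcyon Ventures LLC.
Chain via Summit Manufacturing Inc. (R2): 47% × 46% = 21.62% of Halcyon Ventures LLC.
Aggregating (R3): 26.6% + 21.62% = 48.22%.

48.22%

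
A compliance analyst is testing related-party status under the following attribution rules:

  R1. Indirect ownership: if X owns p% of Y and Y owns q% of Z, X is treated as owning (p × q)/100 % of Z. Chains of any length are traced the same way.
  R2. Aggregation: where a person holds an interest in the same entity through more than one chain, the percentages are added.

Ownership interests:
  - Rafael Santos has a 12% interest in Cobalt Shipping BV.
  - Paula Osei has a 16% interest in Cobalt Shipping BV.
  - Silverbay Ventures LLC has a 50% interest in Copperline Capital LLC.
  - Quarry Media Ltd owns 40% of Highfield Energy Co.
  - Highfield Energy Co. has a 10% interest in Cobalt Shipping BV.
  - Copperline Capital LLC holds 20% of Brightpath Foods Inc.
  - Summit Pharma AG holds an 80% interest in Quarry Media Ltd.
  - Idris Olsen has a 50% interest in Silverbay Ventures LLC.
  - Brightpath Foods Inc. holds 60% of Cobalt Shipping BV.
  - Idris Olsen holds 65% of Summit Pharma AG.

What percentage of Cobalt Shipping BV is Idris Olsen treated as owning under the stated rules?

Chain via Silverbay Ventures LLC → Copperline Capital LLC → Brightpath Foods Inc. (R1): 50% × 50% × 20% × 60% = 3% of Cobalt Shipping BV.
Chain via Summit Pharma AG → Quarry Media Ltd → Highfield Energy Co. (R1): 65% × 80% × 40% × 10% = 2.08% of Cobalt Shipping BV.
Aggregating (R2): 3% + 2.08% = 5.08%.

5.08%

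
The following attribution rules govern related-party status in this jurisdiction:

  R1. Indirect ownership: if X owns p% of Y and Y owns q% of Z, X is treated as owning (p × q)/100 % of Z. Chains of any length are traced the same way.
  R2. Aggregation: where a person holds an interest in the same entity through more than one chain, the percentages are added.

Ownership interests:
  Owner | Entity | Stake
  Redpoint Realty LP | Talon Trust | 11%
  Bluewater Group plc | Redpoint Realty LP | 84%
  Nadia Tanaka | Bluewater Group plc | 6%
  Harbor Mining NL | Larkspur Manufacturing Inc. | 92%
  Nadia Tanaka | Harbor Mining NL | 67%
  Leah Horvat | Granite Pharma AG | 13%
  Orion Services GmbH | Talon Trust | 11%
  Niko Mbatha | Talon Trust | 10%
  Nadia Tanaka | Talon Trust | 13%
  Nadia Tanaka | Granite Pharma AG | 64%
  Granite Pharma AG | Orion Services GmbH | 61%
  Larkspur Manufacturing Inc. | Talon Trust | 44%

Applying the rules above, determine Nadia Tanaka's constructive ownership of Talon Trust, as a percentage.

Chain via Granite Pharma AG → Orion Services GmbH (R1): 64% × 61% × 11% = 4.2944% of Talon Trust.
Chain via Harbor Mining NL → Larkspur Manufacturing Inc. (R1): 67% × 92% × 44% = 27.1216% of Talon Trust.
Chain via Bluewater Group plc → Redpoint Realty LP (R1): 6% × 84% × 11% = 0.5544% of Talon Trust.
Direct interest in Talon Trust: 13%.
Aggregating (R2): 4.2944% + 27.1216% + 0.5544% + 13% = 44.9704%.

44.9704%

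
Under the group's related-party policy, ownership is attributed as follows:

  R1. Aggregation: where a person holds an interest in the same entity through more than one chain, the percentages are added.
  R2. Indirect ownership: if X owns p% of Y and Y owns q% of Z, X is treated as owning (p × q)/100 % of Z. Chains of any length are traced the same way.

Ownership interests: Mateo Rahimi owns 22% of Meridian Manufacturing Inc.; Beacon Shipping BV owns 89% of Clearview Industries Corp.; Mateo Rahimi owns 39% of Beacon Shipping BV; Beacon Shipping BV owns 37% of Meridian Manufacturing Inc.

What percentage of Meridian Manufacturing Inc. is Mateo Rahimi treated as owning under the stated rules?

36.43%

Chain via Beacon Shipping BV (R2): 39% × 37% = 14.43% of Meridian Manufacturing Inc.
Direct interest in Meridian Manufacturing Inc: 22%.
Aggregating (R1): 14.43% + 22% = 36.43%.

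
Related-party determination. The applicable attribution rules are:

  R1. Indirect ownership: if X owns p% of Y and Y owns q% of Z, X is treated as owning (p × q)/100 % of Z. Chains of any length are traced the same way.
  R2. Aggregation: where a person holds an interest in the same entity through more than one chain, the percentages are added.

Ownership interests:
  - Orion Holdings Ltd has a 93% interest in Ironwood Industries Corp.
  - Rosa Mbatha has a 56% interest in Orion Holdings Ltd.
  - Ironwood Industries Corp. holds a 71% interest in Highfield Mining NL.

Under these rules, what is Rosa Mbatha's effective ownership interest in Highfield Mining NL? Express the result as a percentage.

Chain via Orion Holdings Ltd → Ironwood Industries Corp. (R1): 56% × 93% × 71% = 36.9768% of Highfield Mining NL.

36.9768%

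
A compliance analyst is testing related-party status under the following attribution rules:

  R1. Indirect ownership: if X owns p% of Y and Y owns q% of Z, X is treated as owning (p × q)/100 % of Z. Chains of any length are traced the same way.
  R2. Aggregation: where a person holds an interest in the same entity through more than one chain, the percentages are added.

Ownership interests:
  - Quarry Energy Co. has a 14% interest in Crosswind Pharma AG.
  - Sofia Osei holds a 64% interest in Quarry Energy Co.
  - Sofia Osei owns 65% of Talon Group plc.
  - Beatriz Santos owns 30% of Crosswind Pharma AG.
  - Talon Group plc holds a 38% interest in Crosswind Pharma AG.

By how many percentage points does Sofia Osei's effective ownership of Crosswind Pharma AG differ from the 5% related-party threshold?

Chain via Quarry Energy Co. (R1): 64% × 14% = 8.96% of Crosswind Pharma AG.
Chain via Talon Group plc (R1): 65% × 38% = 24.7% of Crosswind Pharma AG.
Aggregating (R2): 8.96% + 24.7% = 33.66%.
33.66% exceeds the 5% threshold by 28.66 percentage points.

28.66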